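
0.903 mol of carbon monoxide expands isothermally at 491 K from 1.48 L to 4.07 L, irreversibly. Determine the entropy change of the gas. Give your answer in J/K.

Entropy is a state function, so ΔS_gas depends only on the end states.
For an isothermal ideal gas ΔS_gas = nR ln(V₂/V₁) = 0.903 × 8.314 × ln(4.07/1.48) = 7.59 J/K.

ΔS_gas = 7.59 J/K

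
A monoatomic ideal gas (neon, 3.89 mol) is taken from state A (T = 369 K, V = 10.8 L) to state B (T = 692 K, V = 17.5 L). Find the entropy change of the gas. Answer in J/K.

Entropy is a state function: ΔS = nC_V ln(T₂/T₁) + nR ln(V₂/V₁), with C_V = 3R/2 = 12.47 J mol⁻¹ K⁻¹ for a monoatomic ideal gas.
ΔS = 3.89 × [12.47 × ln(692/369) + 8.314 × ln(17.5/10.8)] = 46.1 J/K.

ΔS = 46.1 J/K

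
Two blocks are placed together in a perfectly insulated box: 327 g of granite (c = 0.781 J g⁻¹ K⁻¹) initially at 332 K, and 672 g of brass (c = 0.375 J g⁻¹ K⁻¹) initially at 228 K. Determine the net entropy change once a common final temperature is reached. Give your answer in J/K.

ΔS_total = 8.9 J/K

Energy balance: T_f = (m₁c₁T₁ + m₂c₂T₂)/(m₁c₁ + m₂c₂) = 280.35 K.
ΔS₁ = m₁c₁ ln(T_f/T₁) = 255.387 × ln(280.35/332) = -43.188 J/K.
ΔS₂ = m₂c₂ ln(T_f/T₂) = 252 × ln(280.35/228) = 52.084 J/K.
ΔS_total = -43.188 + 52.084 = 8.9 J/K.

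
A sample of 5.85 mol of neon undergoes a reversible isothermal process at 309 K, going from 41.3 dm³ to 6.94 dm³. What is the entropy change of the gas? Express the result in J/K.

For an isothermal ideal gas ΔS_gas = nR ln(V₂/V₁) = 5.85 × 8.314 × ln(6.94/41.3) = -86.7 J/K.

ΔS_gas = -86.7 J/K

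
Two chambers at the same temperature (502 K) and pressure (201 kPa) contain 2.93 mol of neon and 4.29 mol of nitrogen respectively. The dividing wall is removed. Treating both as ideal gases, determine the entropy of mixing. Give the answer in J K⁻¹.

ΔS_mix = 40.5 J/K

Mole fractions: x_A = 2.93/7.22 = 0.406, x_B = 0.594.
ΔS_mix = −R(n_A ln x_A + n_B ln x_B) = −8.314 × (2.93 ln 0.406 + 4.29 ln 0.594) = 40.5 J/K.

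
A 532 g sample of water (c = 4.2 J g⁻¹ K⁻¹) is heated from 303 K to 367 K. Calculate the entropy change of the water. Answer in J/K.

ΔS = 428 J/K

ΔS = ∫dQ_rev/T = m c ln(T₂/T₁) = 532 × 4.2 × ln(367/303) = 428 J/K.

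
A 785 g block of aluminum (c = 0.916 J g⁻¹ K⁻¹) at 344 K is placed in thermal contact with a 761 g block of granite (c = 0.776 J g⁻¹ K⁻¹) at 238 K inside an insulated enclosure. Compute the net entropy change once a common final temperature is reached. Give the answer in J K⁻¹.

ΔS_total = 21.6 J/K

Energy balance: T_f = (m₁c₁T₁ + m₂c₂T₂)/(m₁c₁ + m₂c₂) = 296.2 K.
ΔS₁ = m₁c₁ ln(T_f/T₁) = 719.06 × ln(296.2/344) = -107.6 J/K.
ΔS₂ = m₂c₂ ln(T_f/T₂) = 590.536 × ln(296.2/238) = 129.2 J/K.
ΔS_total = -107.6 + 129.2 = 21.6 J/K.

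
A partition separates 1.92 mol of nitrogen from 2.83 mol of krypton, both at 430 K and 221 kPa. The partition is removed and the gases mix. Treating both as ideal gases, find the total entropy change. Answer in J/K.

ΔS_mix = 26.6 J/K

Mole fractions: x_A = 1.92/4.75 = 0.404, x_B = 0.596.
ΔS_mix = −R(n_A ln x_A + n_B ln x_B) = −8.314 × (1.92 ln 0.404 + 2.83 ln 0.596) = 26.6 J/K.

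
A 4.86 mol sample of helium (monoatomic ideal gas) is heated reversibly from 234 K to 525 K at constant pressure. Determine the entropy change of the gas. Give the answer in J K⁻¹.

At constant pressure, ΔS = nC_p ln(T₂/T₁) with C_p = 5R/2 = 20.79 J mol⁻¹ K⁻¹.
ΔS = 4.86 × 20.79 × ln(525/234) = 81.6 J/K.

ΔS = 81.6 J/K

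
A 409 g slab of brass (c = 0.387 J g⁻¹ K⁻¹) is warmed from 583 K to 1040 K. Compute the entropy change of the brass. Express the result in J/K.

ΔS = ∫dQ_rev/T = m c ln(T₂/T₁) = 409 × 0.387 × ln(1040/583) = 91.6 J/K.

ΔS = 91.6 J/K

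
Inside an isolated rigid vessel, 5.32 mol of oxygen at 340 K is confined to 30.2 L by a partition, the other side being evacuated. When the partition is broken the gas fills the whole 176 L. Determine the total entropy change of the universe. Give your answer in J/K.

For an ideal gas in free expansion Q = 0 and W = 0, so T is unchanged.
Entropy is a state function; using a reversible isothermal path, ΔS_gas = nR ln(V₂/V₁) = 5.32 × 8.314 × ln(176/30.2) = 78 J/K.
The insulated surroundings exchange no heat, so ΔS_surr = 0 and ΔS_universe = ΔS_gas.

ΔS_universe = 78 J/K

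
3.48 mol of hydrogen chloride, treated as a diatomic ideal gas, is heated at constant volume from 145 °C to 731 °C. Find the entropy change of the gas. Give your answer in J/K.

ΔS = 63.4 J/K

In kelvin: T₁ = 418.15 K, T₂ = 1004.15 K. At constant volume, ΔS = nC_V ln(T₂/T₁) with C_V = 5R/2 = 20.79 J mol⁻¹ K⁻¹.
ΔS = 3.48 × 20.79 × ln(1004.15/418.15) = 63.4 J/K.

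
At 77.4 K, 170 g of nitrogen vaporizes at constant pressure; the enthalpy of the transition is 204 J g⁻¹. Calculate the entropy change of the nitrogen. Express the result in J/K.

Heat absorbed by the substance: Q = mL = 170 × 204 = 34680 J.
At constant T, ΔS = Q_rev/T = 34680 / 77.4 = 448 J/K.

ΔS = 448 J/K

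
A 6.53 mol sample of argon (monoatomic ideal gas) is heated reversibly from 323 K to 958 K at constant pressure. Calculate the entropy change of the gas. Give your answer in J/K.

ΔS = 148 J/K

At constant pressure, ΔS = nC_p ln(T₂/T₁) with C_p = 5R/2 = 20.79 J mol⁻¹ K⁻¹.
ΔS = 6.53 × 20.79 × ln(958/323) = 148 J/K.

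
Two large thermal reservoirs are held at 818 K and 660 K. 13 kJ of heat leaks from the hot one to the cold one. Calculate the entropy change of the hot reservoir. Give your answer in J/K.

ΔS_hot = -15.9 J/K

The hot reservoir loses heat Q, so ΔS_hot = −Q/T_H = −13000/818 = -15.9 J/K.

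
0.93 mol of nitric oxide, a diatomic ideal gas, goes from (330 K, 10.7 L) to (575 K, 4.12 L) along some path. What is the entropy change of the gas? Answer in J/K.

Entropy is a state function: ΔS = nC_V ln(T₂/T₁) + nR ln(V₂/V₁), with C_V = 5R/2 = 20.79 J mol⁻¹ K⁻¹ for a diatomic ideal gas.
ΔS = 0.93 × [20.79 × ln(575/330) + 8.314 × ln(4.12/10.7)] = 3.35 J/K.

ΔS = 3.35 J/K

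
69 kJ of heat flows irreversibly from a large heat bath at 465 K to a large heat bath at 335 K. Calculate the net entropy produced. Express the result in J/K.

ΔS_total = 57.6 J/K

ΔS_hot = −Q/T_H = −69000/465 = -148.4 J/K and ΔS_cold = +Q/T_C = 69000/335 = 206 J/K.
ΔS_total = -148.4 + 206 = 57.6 J/K, positive as the second law requires.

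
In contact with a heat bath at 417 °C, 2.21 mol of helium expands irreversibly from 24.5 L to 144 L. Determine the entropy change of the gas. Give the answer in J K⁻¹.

ΔS_gas = 32.5 J/K

Entropy is a state function, so ΔS_gas depends only on the end states.
For an isothermal ideal gas ΔS_gas = nR ln(V₂/V₁) = 2.21 × 8.314 × ln(144/24.5) = 32.5 J/K.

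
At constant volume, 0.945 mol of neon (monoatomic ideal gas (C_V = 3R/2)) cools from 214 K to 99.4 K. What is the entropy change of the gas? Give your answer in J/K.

ΔS = -9.04 J/K

At constant volume, ΔS = nC_V ln(T₂/T₁) with C_V = 3R/2 = 12.47 J mol⁻¹ K⁻¹.
ΔS = 0.945 × 12.47 × ln(99.4/214) = -9.04 J/K.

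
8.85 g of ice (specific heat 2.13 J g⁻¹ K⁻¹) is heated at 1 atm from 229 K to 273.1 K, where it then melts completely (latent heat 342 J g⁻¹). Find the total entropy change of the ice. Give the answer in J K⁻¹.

ΔS = 14.4 J/K

Warming step: ΔS₁ = m c ln(T_tr/T_i) = 8.85 × 2.13 × ln(273.1/229) = 3.32 J/K.
Phase change: ΔS₂ = +mL/T_tr = 8.85 × 342 / 273.1 = 11.08 J/K.
ΔS_total = (3.32) + (11.08) = 14.4 J/K.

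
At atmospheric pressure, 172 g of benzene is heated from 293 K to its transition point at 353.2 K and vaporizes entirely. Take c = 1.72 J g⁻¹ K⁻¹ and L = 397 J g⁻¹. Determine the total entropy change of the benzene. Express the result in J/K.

ΔS = 249 J/K

Warming step: ΔS₁ = m c ln(T_tr/T_i) = 172 × 1.72 × ln(353.2/293) = 55.28 J/K.
Phase change: ΔS₂ = +mL/T_tr = 172 × 397 / 353.2 = 193.3 J/K.
ΔS_total = (55.28) + (193.3) = 249 J/K.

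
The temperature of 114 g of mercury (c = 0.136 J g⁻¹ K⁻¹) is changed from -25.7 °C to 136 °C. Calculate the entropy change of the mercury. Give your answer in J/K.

ΔS = 7.8 J/K

In kelvin: T₁ = 247.45 K, T₂ = 409.15 K. ΔS = ∫dQ_rev/T = m c ln(T₂/T₁) = 114 × 0.136 × ln(409.15/247.45) = 7.8 J/K.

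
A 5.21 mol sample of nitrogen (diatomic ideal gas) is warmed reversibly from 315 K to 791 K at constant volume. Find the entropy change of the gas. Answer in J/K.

ΔS = 99.7 J/K

At constant volume, ΔS = nC_V ln(T₂/T₁) with C_V = 5R/2 = 20.79 J mol⁻¹ K⁻¹.
ΔS = 5.21 × 20.79 × ln(791/315) = 99.7 J/K.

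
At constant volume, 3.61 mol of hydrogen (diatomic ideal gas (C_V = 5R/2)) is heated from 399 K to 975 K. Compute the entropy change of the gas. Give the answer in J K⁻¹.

ΔS = 67 J/K

At constant volume, ΔS = nC_V ln(T₂/T₁) with C_V = 5R/2 = 20.79 J mol⁻¹ K⁻¹.
ΔS = 3.61 × 20.79 × ln(975/399) = 67 J/K.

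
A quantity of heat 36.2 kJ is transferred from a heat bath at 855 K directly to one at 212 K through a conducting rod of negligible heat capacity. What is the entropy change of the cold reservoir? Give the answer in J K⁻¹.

ΔS_cold = 171 J/K

The cold reservoir gains heat Q, so ΔS_cold = +Q/T_C = 36200/212 = 171 J/K.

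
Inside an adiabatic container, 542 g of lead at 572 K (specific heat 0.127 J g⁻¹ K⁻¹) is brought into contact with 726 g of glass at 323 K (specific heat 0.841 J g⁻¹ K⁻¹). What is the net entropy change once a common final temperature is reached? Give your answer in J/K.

Energy balance: T_f = (m₁c₁T₁ + m₂c₂T₂)/(m₁c₁ + m₂c₂) = 348.23 K.
ΔS₁ = m₁c₁ ln(T_f/T₁) = 68.834 × ln(348.23/572) = -34.16 J/K.
ΔS₂ = m₂c₂ ln(T_f/T₂) = 610.566 × ln(348.23/323) = 45.92 J/K.
ΔS_total = -34.16 + 45.92 = 11.8 J/K.

ΔS_total = 11.8 J/K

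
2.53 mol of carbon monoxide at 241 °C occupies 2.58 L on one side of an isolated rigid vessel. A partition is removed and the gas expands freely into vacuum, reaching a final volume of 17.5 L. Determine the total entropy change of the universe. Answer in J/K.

For an ideal gas in free expansion Q = 0 and W = 0, so T is unchanged.
Entropy is a state function; using a reversible isothermal path, ΔS_gas = nR ln(V₂/V₁) = 2.53 × 8.314 × ln(17.5/2.58) = 40.3 J/K.
The insulated surroundings exchange no heat, so ΔS_surr = 0 and ΔS_universe = ΔS_gas.

ΔS_universe = 40.3 J/K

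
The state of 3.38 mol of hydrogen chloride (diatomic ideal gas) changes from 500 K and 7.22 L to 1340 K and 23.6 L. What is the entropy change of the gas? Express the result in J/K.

ΔS = 103 J/K

Entropy is a state function: ΔS = nC_V ln(T₂/T₁) + nR ln(V₂/V₁), with C_V = 5R/2 = 20.79 J mol⁻¹ K⁻¹ for a diatomic ideal gas.
ΔS = 3.38 × [20.79 × ln(1340/500) + 8.314 × ln(23.6/7.22)] = 103 J/K.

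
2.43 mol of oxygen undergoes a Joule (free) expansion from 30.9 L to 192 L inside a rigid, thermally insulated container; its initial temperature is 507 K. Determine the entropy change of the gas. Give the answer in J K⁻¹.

For an ideal gas in free expansion Q = 0 and W = 0, so T is unchanged.
Entropy is a state function; using a reversible isothermal path, ΔS_gas = nR ln(V₂/V₁) = 2.43 × 8.314 × ln(192/30.9) = 36.9 J/K.

ΔS_gas = 36.9 J/K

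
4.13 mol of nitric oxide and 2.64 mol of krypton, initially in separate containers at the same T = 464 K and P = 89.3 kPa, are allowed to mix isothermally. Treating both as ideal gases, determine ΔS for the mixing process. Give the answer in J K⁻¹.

Mole fractions: x_A = 4.13/6.77 = 0.61, x_B = 0.39.
ΔS_mix = −R(n_A ln x_A + n_B ln x_B) = −8.314 × (4.13 ln 0.61 + 2.64 ln 0.39) = 37.6 J/K.

ΔS_mix = 37.6 J/K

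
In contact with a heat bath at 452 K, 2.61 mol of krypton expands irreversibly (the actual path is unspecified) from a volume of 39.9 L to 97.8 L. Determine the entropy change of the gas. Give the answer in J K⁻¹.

ΔS_gas = 19.5 J/K

Entropy is a state function, so ΔS_gas depends only on the end states.
For an isothermal ideal gas ΔS_gas = nR ln(V₂/V₁) = 2.61 × 8.314 × ln(97.8/39.9) = 19.5 J/K.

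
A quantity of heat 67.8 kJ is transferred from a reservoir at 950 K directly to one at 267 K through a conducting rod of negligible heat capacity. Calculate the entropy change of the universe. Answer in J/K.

ΔS_hot = −Q/T_H = −67800/950 = -71.37 J/K and ΔS_cold = +Q/T_C = 67800/267 = 253.9 J/K.
ΔS_total = -71.37 + 253.9 = 183 J/K, positive as the second law requires.

ΔS_total = 183 J/K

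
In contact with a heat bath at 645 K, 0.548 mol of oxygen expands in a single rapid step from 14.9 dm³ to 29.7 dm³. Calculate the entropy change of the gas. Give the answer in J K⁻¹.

Entropy is a state function, so ΔS_gas depends only on the end states.
For an isothermal ideal gas ΔS_gas = nR ln(V₂/V₁) = 0.548 × 8.314 × ln(29.7/14.9) = 3.14 J/K.

ΔS_gas = 3.14 J/K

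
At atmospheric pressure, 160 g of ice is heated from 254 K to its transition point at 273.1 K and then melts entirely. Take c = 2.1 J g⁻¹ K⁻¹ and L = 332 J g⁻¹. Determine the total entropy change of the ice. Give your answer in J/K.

Warming step: ΔS₁ = m c ln(T_tr/T_i) = 160 × 2.1 × ln(273.1/254) = 24.36 J/K.
Phase change: ΔS₂ = +mL/T_tr = 160 × 332 / 273.1 = 194.5 J/K.
ΔS_total = (24.36) + (194.5) = 219 J/K.

ΔS = 219 J/K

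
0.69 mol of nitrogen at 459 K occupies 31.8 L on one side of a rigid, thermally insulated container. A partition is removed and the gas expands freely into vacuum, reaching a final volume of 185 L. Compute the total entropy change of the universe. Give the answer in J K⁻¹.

No heat is exchanged and no work is done, so the ideal-gas temperature stays constant.
Entropy is a state function; using a reversible isothermal path, ΔS_gas = nR ln(V₂/V₁) = 0.69 × 8.314 × ln(185/31.8) = 10.1 J/K.
The insulated surroundings exchange no heat, so ΔS_surr = 0 and ΔS_universe = ΔS_gas.

ΔS_universe = 10.1 J/K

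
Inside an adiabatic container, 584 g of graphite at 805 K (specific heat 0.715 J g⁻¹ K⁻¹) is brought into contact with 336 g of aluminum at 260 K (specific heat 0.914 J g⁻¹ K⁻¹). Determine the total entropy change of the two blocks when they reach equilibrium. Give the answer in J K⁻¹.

ΔS_total = 102 J/K

Energy balance: T_f = (m₁c₁T₁ + m₂c₂T₂)/(m₁c₁ + m₂c₂) = 574.04 K.
ΔS₁ = m₁c₁ ln(T_f/T₁) = 417.56 × ln(574.04/805) = -141.2 J/K.
ΔS₂ = m₂c₂ ln(T_f/T₂) = 307.104 × ln(574.04/260) = 243.2 J/K.
ΔS_total = -141.2 + 243.2 = 102 J/K.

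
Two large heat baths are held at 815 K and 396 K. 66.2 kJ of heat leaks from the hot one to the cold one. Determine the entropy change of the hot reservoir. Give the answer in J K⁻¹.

The hot reservoir loses heat Q, so ΔS_hot = −Q/T_H = −66200/815 = -81.2 J/K.

ΔS_hot = -81.2 J/K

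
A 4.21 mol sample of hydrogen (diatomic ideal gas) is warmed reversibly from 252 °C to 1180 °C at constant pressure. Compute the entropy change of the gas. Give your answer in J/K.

In kelvin: T₁ = 525.15 K, T₂ = 1453.15 K. At constant pressure, ΔS = nC_p ln(T₂/T₁) with C_p = 7R/2 = 29.1 J mol⁻¹ K⁻¹.
ΔS = 4.21 × 29.1 × ln(1453.15/525.15) = 125 J/K.

ΔS = 125 J/K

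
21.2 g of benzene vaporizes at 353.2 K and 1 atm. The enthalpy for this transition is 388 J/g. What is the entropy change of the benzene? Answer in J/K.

Heat absorbed by the substance: Q = mL = 21.2 × 388 = 8225.6 J.
At constant T, ΔS = Q_rev/T = 8225.6 / 353.2 = 23.3 J/K.

ΔS = 23.3 J/K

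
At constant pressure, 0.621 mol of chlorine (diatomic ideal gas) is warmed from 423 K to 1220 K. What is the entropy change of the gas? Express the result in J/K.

ΔS = 19.1 J/K

At constant pressure, ΔS = nC_p ln(T₂/T₁) with C_p = 7R/2 = 29.1 J mol⁻¹ K⁻¹.
ΔS = 0.621 × 29.1 × ln(1220/423) = 19.1 J/K.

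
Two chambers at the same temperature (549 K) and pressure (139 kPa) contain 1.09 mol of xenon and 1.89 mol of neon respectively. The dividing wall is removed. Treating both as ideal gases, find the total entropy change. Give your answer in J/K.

ΔS_mix = 16.3 J/K

Mole fractions: x_A = 1.09/2.98 = 0.366, x_B = 0.634.
ΔS_mix = −R(n_A ln x_A + n_B ln x_B) = −8.314 × (1.09 ln 0.366 + 1.89 ln 0.634) = 16.3 J/K.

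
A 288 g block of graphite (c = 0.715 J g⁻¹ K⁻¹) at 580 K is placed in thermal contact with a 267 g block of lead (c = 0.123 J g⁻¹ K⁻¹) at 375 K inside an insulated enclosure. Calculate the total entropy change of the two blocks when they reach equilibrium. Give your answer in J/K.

Energy balance: T_f = (m₁c₁T₁ + m₂c₂T₂)/(m₁c₁ + m₂c₂) = 551.8 K.
ΔS₁ = m₁c₁ ln(T_f/T₁) = 205.92 × ln(551.8/580) = -10.263 J/K.
ΔS₂ = m₂c₂ ln(T_f/T₂) = 32.841 × ln(551.8/375) = 12.685 J/K.
ΔS_total = -10.263 + 12.685 = 2.42 J/K.

ΔS_total = 2.42 J/K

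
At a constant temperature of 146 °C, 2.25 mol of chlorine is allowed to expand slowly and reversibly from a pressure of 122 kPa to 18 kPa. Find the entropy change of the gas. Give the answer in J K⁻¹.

ΔS_gas = 35.8 J/K

For an isothermal ideal gas ΔS_gas = nR ln(P₁/P₂) = 2.25 × 8.314 × ln(122/18) = 35.8 J/K.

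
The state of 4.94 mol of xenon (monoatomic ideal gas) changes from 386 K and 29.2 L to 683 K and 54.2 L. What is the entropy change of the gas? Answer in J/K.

Entropy is a state function: ΔS = nC_V ln(T₂/T₁) + nR ln(V₂/V₁), with C_V = 3R/2 = 12.47 J mol⁻¹ K⁻¹ for a monoatomic ideal gas.
ΔS = 4.94 × [12.47 × ln(683/386) + 8.314 × ln(54.2/29.2)] = 60.6 J/K.

ΔS = 60.6 J/K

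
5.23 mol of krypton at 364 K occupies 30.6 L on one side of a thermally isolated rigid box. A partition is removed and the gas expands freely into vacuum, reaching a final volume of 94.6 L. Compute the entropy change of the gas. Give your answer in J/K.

ΔS_gas = 49.1 J/K

No heat is exchanged and no work is done, so the ideal-gas temperature stays constant.
Entropy is a state function; using a reversible isothermal path, ΔS_gas = nR ln(V₂/V₁) = 5.23 × 8.314 × ln(94.6/30.6) = 49.1 J/K.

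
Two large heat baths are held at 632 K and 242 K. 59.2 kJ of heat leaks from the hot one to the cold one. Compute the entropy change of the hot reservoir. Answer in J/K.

ΔS_hot = -93.7 J/K

The hot reservoir loses heat Q, so ΔS_hot = −Q/T_H = −59200/632 = -93.7 J/K.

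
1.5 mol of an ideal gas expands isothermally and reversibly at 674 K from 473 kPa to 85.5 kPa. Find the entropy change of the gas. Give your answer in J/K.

ΔS_gas = 21.3 J/K

For an isothermal ideal gas ΔS_gas = nR ln(P₁/P₂) = 1.5 × 8.314 × ln(473/85.5) = 21.3 J/K.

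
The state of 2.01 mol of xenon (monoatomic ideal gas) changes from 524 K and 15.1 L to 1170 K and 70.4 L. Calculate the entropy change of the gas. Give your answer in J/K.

Entropy is a state function: ΔS = nC_V ln(T₂/T₁) + nR ln(V₂/V₁), with C_V = 3R/2 = 12.47 J mol⁻¹ K⁻¹ for a monoatomic ideal gas.
ΔS = 2.01 × [12.47 × ln(1170/524) + 8.314 × ln(70.4/15.1)] = 45.9 J/K.

ΔS = 45.9 J/K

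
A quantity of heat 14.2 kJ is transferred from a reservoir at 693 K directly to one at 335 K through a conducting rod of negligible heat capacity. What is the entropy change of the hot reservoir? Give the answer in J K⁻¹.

ΔS_hot = -20.5 J/K

The hot reservoir loses heat Q, so ΔS_hot = −Q/T_H = −14200/693 = -20.5 J/K.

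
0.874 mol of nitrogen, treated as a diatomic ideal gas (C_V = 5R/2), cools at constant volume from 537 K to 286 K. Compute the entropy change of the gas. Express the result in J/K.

At constant volume, ΔS = nC_V ln(T₂/T₁) with C_V = 5R/2 = 20.79 J mol⁻¹ K⁻¹.
ΔS = 0.874 × 20.79 × ln(286/537) = -11.4 J/K.

ΔS = -11.4 J/K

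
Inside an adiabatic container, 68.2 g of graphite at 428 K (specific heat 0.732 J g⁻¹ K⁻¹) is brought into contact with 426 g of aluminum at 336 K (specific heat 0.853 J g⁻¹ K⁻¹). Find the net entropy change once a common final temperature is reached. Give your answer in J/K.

ΔS_total = 1.37 J/K

Energy balance: T_f = (m₁c₁T₁ + m₂c₂T₂)/(m₁c₁ + m₂c₂) = 347.11 K.
ΔS₁ = m₁c₁ ln(T_f/T₁) = 49.9224 × ln(347.11/428) = -10.457 J/K.
ΔS₂ = m₂c₂ ln(T_f/T₂) = 363.378 × ln(347.11/336) = 11.824 J/K.
ΔS_total = -10.457 + 11.824 = 1.37 J/K.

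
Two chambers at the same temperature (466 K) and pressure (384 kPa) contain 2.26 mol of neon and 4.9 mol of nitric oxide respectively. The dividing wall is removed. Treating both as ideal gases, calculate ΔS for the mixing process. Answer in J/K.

Mole fractions: x_A = 2.26/7.16 = 0.316, x_B = 0.684.
ΔS_mix = −R(n_A ln x_A + n_B ln x_B) = −8.314 × (2.26 ln 0.316 + 4.9 ln 0.684) = 37.1 J/K.

ΔS_mix = 37.1 J/K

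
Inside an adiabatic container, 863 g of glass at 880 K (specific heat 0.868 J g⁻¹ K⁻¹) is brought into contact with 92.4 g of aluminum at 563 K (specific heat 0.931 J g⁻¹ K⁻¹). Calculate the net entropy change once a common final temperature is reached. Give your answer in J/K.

ΔS_total = 6.84 J/K

Energy balance: T_f = (m₁c₁T₁ + m₂c₂T₂)/(m₁c₁ + m₂c₂) = 847.35 K.
ΔS₁ = m₁c₁ ln(T_f/T₁) = 749.084 × ln(847.35/880) = -28.33 J/K.
ΔS₂ = m₂c₂ ln(T_f/T₂) = 86.0244 × ln(847.35/563) = 35.17 J/K.
ΔS_total = -28.33 + 35.17 = 6.84 J/K.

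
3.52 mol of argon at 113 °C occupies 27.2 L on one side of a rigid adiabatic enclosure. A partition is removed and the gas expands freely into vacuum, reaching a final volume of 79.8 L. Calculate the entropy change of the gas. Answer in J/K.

ΔS_gas = 31.5 J/K

For an ideal gas in free expansion Q = 0 and W = 0, so T is unchanged.
Entropy is a state function; using a reversible isothermal path, ΔS_gas = nR ln(V₂/V₁) = 3.52 × 8.314 × ln(79.8/27.2) = 31.5 J/K.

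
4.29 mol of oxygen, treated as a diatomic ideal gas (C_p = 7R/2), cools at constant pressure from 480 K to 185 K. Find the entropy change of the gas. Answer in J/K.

At constant pressure, ΔS = nC_p ln(T₂/T₁) with C_p = 7R/2 = 29.1 J mol⁻¹ K⁻¹.
ΔS = 4.29 × 29.1 × ln(185/480) = -119 J/K.

ΔS = -119 J/K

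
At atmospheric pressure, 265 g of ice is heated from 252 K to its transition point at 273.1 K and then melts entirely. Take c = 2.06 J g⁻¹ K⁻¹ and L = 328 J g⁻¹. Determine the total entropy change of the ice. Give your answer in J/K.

Warming step: ΔS₁ = m c ln(T_tr/T_i) = 265 × 2.06 × ln(273.1/252) = 43.9 J/K.
Phase change: ΔS₂ = +mL/T_tr = 265 × 328 / 273.1 = 318.3 J/K.
ΔS_total = (43.9) + (318.3) = 362 J/K.

ΔS = 362 J/K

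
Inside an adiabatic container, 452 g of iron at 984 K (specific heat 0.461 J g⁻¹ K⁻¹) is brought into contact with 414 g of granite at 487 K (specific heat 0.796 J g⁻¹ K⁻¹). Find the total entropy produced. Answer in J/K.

ΔS_total = 32.6 J/K

Energy balance: T_f = (m₁c₁T₁ + m₂c₂T₂)/(m₁c₁ + m₂c₂) = 679.52 K.
ΔS₁ = m₁c₁ ln(T_f/T₁) = 208.372 × ln(679.52/984) = -77.15 J/K.
ΔS₂ = m₂c₂ ln(T_f/T₂) = 329.544 × ln(679.52/487) = 109.8 J/K.
ΔS_total = -77.15 + 109.8 = 32.6 J/K.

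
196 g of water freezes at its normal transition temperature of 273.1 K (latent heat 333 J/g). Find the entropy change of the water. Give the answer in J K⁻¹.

ΔS = -239 J/K

Heat released by the substance: Q = −mL = −196 × 333 = −65268 J.
At constant T, ΔS = Q_rev/T = −65268 / 273.1 = -239 J/K.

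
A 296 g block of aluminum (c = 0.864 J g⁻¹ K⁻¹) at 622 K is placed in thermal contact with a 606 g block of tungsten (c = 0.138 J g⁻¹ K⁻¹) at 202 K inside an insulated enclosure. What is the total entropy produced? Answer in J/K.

Energy balance: T_f = (m₁c₁T₁ + m₂c₂T₂)/(m₁c₁ + m₂c₂) = 518.5 K.
ΔS₁ = m₁c₁ ln(T_f/T₁) = 255.744 × ln(518.5/622) = -46.54 J/K.
ΔS₂ = m₂c₂ ln(T_f/T₂) = 83.628 × ln(518.5/202) = 78.83 J/K.
ΔS_total = -46.54 + 78.83 = 32.3 J/K.

ΔS_total = 32.3 J/K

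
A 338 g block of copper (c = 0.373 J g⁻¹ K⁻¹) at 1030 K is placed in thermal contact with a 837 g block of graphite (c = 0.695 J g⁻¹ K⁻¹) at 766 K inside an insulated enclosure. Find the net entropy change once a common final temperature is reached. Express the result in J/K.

ΔS_total = 4.84 J/K

Energy balance: T_f = (m₁c₁T₁ + m₂c₂T₂)/(m₁c₁ + m₂c₂) = 813.02 K.
ΔS₁ = m₁c₁ ln(T_f/T₁) = 126.074 × ln(813.02/1030) = -29.82 J/K.
ΔS₂ = m₂c₂ ln(T_f/T₂) = 581.715 × ln(813.02/766) = 34.66 J/K.
ΔS_total = -29.82 + 34.66 = 4.84 J/K.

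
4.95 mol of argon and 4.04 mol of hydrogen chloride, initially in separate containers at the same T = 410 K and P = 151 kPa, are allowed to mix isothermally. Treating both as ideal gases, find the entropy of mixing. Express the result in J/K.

Mole fractions: x_A = 4.95/8.99 = 0.551, x_B = 0.449.
ΔS_mix = −R(n_A ln x_A + n_B ln x_B) = −8.314 × (4.95 ln 0.551 + 4.04 ln 0.449) = 51.4 J/K.

ΔS_mix = 51.4 J/K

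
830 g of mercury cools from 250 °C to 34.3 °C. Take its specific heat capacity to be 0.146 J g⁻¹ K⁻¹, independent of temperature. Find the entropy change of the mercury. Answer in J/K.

ΔS = -64.4 J/K

In kelvin: T₁ = 523.15 K, T₂ = 307.45 K. ΔS = ∫dQ_rev/T = m c ln(T₂/T₁) = 830 × 0.146 × ln(307.45/523.15) = -64.4 J/K.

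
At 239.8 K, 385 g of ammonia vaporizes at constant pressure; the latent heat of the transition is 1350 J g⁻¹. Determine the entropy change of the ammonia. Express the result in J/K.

Heat absorbed by the substance: Q = mL = 385 × 1350 = 519750 J.
At constant T, ΔS = Q_rev/T = 519750 / 239.8 = 2170 J/K.

ΔS = 2170 J/K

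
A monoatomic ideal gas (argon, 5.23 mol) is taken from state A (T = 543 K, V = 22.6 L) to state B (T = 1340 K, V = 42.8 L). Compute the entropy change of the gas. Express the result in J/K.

Entropy is a state function: ΔS = nC_V ln(T₂/T₁) + nR ln(V₂/V₁), with C_V = 3R/2 = 12.47 J mol⁻¹ K⁻¹ for a monoatomic ideal gas.
ΔS = 5.23 × [12.47 × ln(1340/543) + 8.314 × ln(42.8/22.6)] = 86.7 J/K.

ΔS = 86.7 J/K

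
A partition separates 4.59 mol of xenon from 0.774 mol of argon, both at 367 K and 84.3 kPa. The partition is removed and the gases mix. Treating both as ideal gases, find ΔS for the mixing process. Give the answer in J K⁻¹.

ΔS_mix = 18.4 J/K

Mole fractions: x_A = 4.59/5.36 = 0.856, x_B = 0.144.
ΔS_mix = −R(n_A ln x_A + n_B ln x_B) = −8.314 × (4.59 ln 0.856 + 0.774 ln 0.144) = 18.4 J/K.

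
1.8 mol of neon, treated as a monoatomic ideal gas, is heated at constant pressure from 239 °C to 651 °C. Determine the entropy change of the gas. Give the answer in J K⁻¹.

In kelvin: T₁ = 512.15 K, T₂ = 924.15 K. At constant pressure, ΔS = nC_p ln(T₂/T₁) with C_p = 5R/2 = 20.79 J mol⁻¹ K⁻¹.
ΔS = 1.8 × 20.79 × ln(924.15/512.15) = 22.1 J/K.

ΔS = 22.1 J/K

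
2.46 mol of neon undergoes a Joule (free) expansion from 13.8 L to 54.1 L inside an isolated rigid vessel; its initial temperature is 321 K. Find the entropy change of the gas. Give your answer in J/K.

ΔS_gas = 27.9 J/K

No heat is exchanged and no work is done, so the ideal-gas temperature stays constant.
Entropy is a state function; using a reversible isothermal path, ΔS_gas = nR ln(V₂/V₁) = 2.46 × 8.314 × ln(54.1/13.8) = 27.9 J/K.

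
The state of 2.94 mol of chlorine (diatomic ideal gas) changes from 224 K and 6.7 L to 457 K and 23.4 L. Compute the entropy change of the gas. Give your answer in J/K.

Entropy is a state function: ΔS = nC_V ln(T₂/T₁) + nR ln(V₂/V₁), with C_V = 5R/2 = 20.79 J mol⁻¹ K⁻¹ for a diatomic ideal gas.
ΔS = 2.94 × [20.79 × ln(457/224) + 8.314 × ln(23.4/6.7)] = 74.1 J/K.

ΔS = 74.1 J/K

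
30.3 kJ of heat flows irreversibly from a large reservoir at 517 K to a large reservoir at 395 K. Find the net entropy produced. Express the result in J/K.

ΔS_total = 18.1 J/K

ΔS_hot = −Q/T_H = −30300/517 = -58.61 J/K and ΔS_cold = +Q/T_C = 30300/395 = 76.71 J/K.
ΔS_total = -58.61 + 76.71 = 18.1 J/K, positive as the second law requires.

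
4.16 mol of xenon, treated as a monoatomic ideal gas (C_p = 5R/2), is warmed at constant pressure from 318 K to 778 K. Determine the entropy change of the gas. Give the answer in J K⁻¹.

At constant pressure, ΔS = nC_p ln(T₂/T₁) with C_p = 5R/2 = 20.79 J mol⁻¹ K⁻¹.
ΔS = 4.16 × 20.79 × ln(778/318) = 77.4 J/K.

ΔS = 77.4 J/K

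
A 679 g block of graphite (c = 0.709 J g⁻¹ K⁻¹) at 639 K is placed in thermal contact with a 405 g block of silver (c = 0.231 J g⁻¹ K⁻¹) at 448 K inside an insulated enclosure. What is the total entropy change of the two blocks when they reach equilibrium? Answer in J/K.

Energy balance: T_f = (m₁c₁T₁ + m₂c₂T₂)/(m₁c₁ + m₂c₂) = 607.92 K.
ΔS₁ = m₁c₁ ln(T_f/T₁) = 481.411 × ln(607.92/639) = -24 J/K.
ΔS₂ = m₂c₂ ln(T_f/T₂) = 93.555 × ln(607.92/448) = 28.56 J/K.
ΔS_total = -24 + 28.56 = 4.56 J/K.

ΔS_total = 4.56 J/K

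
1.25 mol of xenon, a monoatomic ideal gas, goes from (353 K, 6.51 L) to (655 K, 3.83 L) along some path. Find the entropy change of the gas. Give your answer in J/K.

ΔS = 4.12 J/K

Entropy is a state function: ΔS = nC_V ln(T₂/T₁) + nR ln(V₂/V₁), with C_V = 3R/2 = 12.47 J mol⁻¹ K⁻¹ for a monoatomic ideal gas.
ΔS = 1.25 × [12.47 × ln(655/353) + 8.314 × ln(3.83/6.51)] = 4.12 J/K.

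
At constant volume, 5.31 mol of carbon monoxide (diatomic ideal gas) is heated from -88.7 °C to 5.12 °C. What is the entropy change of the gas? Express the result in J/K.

ΔS = 45.4 J/K

In kelvin: T₁ = 184.45 K, T₂ = 278.27 K. At constant volume, ΔS = nC_V ln(T₂/T₁) with C_V = 5R/2 = 20.79 J mol⁻¹ K⁻¹.
ΔS = 5.31 × 20.79 × ln(278.27/184.45) = 45.4 J/K.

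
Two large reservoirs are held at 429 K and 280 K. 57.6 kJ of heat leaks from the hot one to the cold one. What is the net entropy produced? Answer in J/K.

ΔS_total = 71.4 J/K

ΔS_hot = −Q/T_H = −57600/429 = -134.3 J/K and ΔS_cold = +Q/T_C = 57600/280 = 205.7 J/K.
ΔS_total = -134.3 + 205.7 = 71.4 J/K, positive as the second law requires.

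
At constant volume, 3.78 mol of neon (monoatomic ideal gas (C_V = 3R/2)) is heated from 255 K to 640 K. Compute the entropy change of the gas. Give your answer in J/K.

ΔS = 43.4 J/K

At constant volume, ΔS = nC_V ln(T₂/T₁) with C_V = 3R/2 = 12.47 J mol⁻¹ K⁻¹.
ΔS = 3.78 × 12.47 × ln(640/255) = 43.4 J/K.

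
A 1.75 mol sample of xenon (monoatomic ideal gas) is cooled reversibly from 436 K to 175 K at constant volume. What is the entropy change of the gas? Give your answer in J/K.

At constant volume, ΔS = nC_V ln(T₂/T₁) with C_V = 3R/2 = 12.47 J mol⁻¹ K⁻¹.
ΔS = 1.75 × 12.47 × ln(175/436) = -19.9 J/K.

ΔS = -19.9 J/K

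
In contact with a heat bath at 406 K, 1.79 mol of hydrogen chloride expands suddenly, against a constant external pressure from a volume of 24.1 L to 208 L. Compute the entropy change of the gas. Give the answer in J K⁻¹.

ΔS_gas = 32.1 J/K

Entropy is a state function, so ΔS_gas depends only on the end states.
For an isothermal ideal gas ΔS_gas = nR ln(V₂/V₁) = 1.79 × 8.314 × ln(208/24.1) = 32.1 J/K.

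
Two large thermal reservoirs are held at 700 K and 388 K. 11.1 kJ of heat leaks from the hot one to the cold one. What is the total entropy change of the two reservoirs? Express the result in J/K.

ΔS_total = 12.8 J/K

ΔS_hot = −Q/T_H = −11100/700 = -15.86 J/K and ΔS_cold = +Q/T_C = 11100/388 = 28.61 J/K.
ΔS_total = -15.86 + 28.61 = 12.8 J/K, positive as the second law requires.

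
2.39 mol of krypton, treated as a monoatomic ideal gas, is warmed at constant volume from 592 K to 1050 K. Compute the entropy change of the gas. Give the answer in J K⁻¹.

At constant volume, ΔS = nC_V ln(T₂/T₁) with C_V = 3R/2 = 12.47 J mol⁻¹ K⁻¹.
ΔS = 2.39 × 12.47 × ln(1050/592) = 17.1 J/K.

ΔS = 17.1 J/K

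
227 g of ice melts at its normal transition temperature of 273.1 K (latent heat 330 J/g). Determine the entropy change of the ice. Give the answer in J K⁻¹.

ΔS = 274 J/K

Heat absorbed by the substance: Q = mL = 227 × 330 = 74910 J.
At constant T, ΔS = Q_rev/T = 74910 / 273.1 = 274 J/K.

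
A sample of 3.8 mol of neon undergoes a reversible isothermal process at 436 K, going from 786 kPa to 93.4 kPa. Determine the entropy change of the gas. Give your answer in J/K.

For an isothermal ideal gas ΔS_gas = nR ln(P₁/P₂) = 3.8 × 8.314 × ln(786/93.4) = 67.3 J/K.

ΔS_gas = 67.3 J/K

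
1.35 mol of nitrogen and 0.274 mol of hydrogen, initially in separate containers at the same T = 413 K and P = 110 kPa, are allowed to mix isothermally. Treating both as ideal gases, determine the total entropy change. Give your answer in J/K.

ΔS_mix = 6.13 J/K

Mole fractions: x_A = 1.35/1.62 = 0.831, x_B = 0.169.
ΔS_mix = −R(n_A ln x_A + n_B ln x_B) = −8.314 × (1.35 ln 0.831 + 0.274 ln 0.169) = 6.13 J/K.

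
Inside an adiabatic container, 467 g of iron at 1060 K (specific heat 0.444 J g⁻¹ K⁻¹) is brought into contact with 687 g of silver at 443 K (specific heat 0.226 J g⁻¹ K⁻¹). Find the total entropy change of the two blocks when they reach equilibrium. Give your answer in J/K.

Energy balance: T_f = (m₁c₁T₁ + m₂c₂T₂)/(m₁c₁ + m₂c₂) = 795.81 K.
ΔS₁ = m₁c₁ ln(T_f/T₁) = 207.348 × ln(795.81/1060) = -59.44 J/K.
ΔS₂ = m₂c₂ ln(T_f/T₂) = 155.262 × ln(795.81/443) = 90.95 J/K.
ΔS_total = -59.44 + 90.95 = 31.5 J/K.

ΔS_total = 31.5 J/K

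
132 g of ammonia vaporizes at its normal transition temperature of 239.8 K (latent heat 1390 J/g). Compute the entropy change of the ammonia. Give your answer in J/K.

Heat absorbed by the substance: Q = mL = 132 × 1390 = 183480 J.
At constant T, ΔS = Q_rev/T = 183480 / 239.8 = 765 J/K.

ΔS = 765 J/K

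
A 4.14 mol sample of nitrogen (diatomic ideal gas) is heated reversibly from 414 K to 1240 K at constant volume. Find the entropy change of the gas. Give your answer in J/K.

At constant volume, ΔS = nC_V ln(T₂/T₁) with C_V = 5R/2 = 20.79 J mol⁻¹ K⁻¹.
ΔS = 4.14 × 20.79 × ln(1240/414) = 94.4 J/K.

ΔS = 94.4 J/K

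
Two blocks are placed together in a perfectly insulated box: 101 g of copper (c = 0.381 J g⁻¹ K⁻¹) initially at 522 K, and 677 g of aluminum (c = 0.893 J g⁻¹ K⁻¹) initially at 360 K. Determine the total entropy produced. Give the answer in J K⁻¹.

ΔS_total = 2.79 J/K

Energy balance: T_f = (m₁c₁T₁ + m₂c₂T₂)/(m₁c₁ + m₂c₂) = 369.69 K.
ΔS₁ = m₁c₁ ln(T_f/T₁) = 38.481 × ln(369.69/522) = -13.276 J/K.
ΔS₂ = m₂c₂ ln(T_f/T₂) = 604.561 × ln(369.69/360) = 16.065 J/K.
ΔS_total = -13.276 + 16.065 = 2.79 J/K.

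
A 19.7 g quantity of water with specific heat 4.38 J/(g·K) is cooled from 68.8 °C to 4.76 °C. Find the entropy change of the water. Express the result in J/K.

In kelvin: T₁ = 341.95 K, T₂ = 277.91 K. ΔS = ∫dQ_rev/T = m c ln(T₂/T₁) = 19.7 × 4.38 × ln(277.91/341.95) = -17.9 J/K.

ΔS = -17.9 J/K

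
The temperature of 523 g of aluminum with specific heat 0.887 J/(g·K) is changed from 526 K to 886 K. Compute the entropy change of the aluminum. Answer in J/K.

ΔS = 242 J/K

ΔS = ∫dQ_rev/T = m c ln(T₂/T₁) = 523 × 0.887 × ln(886/526) = 242 J/K.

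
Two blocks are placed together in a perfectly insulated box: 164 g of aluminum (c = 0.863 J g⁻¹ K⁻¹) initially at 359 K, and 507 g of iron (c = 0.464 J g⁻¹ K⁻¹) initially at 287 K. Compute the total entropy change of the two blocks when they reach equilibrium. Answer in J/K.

ΔS_total = 2.25 J/K

Energy balance: T_f = (m₁c₁T₁ + m₂c₂T₂)/(m₁c₁ + m₂c₂) = 314.05 K.
ΔS₁ = m₁c₁ ln(T_f/T₁) = 141.532 × ln(314.05/359) = -18.935 J/K.
ΔS₂ = m₂c₂ ln(T_f/T₂) = 235.248 × ln(314.05/287) = 21.186 J/K.
ΔS_total = -18.935 + 21.186 = 2.25 J/K.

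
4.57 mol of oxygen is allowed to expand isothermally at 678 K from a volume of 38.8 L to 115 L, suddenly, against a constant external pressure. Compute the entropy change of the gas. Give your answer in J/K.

Entropy is a state function, so ΔS_gas depends only on the end states.
For an isothermal ideal gas ΔS_gas = nR ln(V₂/V₁) = 4.57 × 8.314 × ln(115/38.8) = 41.3 J/K.

ΔS_gas = 41.3 J/K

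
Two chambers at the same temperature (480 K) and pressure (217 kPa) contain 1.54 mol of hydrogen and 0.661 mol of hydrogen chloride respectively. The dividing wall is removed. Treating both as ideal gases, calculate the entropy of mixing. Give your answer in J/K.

ΔS_mix = 11.2 J/K

Mole fractions: x_A = 1.54/2.2 = 0.7, x_B = 0.3.
ΔS_mix = −R(n_A ln x_A + n_B ln x_B) = −8.314 × (1.54 ln 0.7 + 0.661 ln 0.3) = 11.2 J/K.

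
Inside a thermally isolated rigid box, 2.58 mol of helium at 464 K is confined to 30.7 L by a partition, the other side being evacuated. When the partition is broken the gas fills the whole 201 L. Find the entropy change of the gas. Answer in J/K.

ΔS_gas = 40.3 J/K

For an ideal gas in free expansion Q = 0 and W = 0, so T is unchanged.
Entropy is a state function; using a reversible isothermal path, ΔS_gas = nR ln(V₂/V₁) = 2.58 × 8.314 × ln(201/30.7) = 40.3 J/K.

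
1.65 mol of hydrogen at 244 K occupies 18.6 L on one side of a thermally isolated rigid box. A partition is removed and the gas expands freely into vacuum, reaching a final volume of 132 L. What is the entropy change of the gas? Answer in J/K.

ΔS_gas = 26.9 J/K

No heat is exchanged and no work is done, so the ideal-gas temperature stays constant.
Entropy is a state function; using a reversible isothermal path, ΔS_gas = nR ln(V₂/V₁) = 1.65 × 8.314 × ln(132/18.6) = 26.9 J/K.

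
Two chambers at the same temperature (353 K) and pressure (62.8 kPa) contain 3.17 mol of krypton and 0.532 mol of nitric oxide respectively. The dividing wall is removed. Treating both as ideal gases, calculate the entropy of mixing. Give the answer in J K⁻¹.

ΔS_mix = 12.7 J/K

Mole fractions: x_A = 3.17/3.7 = 0.856, x_B = 0.144.
ΔS_mix = −R(n_A ln x_A + n_B ln x_B) = −8.314 × (3.17 ln 0.856 + 0.532 ln 0.144) = 12.7 J/K.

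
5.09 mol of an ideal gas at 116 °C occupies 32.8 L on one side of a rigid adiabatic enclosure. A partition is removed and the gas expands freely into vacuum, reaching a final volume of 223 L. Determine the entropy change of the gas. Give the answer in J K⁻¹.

No heat is exchanged and no work is done, so the ideal-gas temperature stays constant.
Entropy is a state function; using a reversible isothermal path, ΔS_gas = nR ln(V₂/V₁) = 5.09 × 8.314 × ln(223/32.8) = 81.1 J/K.

ΔS_gas = 81.1 J/K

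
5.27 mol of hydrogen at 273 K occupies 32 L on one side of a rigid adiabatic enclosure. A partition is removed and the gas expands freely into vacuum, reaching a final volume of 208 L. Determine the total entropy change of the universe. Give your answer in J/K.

For an ideal gas in free expansion Q = 0 and W = 0, so T is unchanged.
Entropy is a state function; using a reversible isothermal path, ΔS_gas = nR ln(V₂/V₁) = 5.27 × 8.314 × ln(208/32) = 82 J/K.
The insulated surroundings exchange no heat, so ΔS_surr = 0 and ΔS_universe = ΔS_gas.

ΔS_universe = 82 J/K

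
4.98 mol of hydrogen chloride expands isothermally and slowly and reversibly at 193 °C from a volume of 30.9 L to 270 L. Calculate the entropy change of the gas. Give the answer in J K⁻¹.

For an isothermal ideal gas ΔS_gas = nR ln(V₂/V₁) = 4.98 × 8.314 × ln(270/30.9) = 89.7 J/K.

ΔS_gas = 89.7 J/K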